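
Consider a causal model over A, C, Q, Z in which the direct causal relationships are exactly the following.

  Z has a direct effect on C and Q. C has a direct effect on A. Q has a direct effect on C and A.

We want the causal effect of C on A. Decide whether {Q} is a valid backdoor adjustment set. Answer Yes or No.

Yes

Backdoor paths from C to A (paths whose first edge points into C):
  P1: C <- Z -> Q -> A
  P2: C <- Q -> A
Condition 1 (no descendant of C in the set): holds — descendants of C are {A}; none are in {Q}.
Condition 2 (every backdoor path blocked by {Q}):
  P1: blocked at chain node Q ∈ conditioning set.
  P2: blocked at fork node Q ∈ conditioning set.
{Q} satisfies the backdoor criterion.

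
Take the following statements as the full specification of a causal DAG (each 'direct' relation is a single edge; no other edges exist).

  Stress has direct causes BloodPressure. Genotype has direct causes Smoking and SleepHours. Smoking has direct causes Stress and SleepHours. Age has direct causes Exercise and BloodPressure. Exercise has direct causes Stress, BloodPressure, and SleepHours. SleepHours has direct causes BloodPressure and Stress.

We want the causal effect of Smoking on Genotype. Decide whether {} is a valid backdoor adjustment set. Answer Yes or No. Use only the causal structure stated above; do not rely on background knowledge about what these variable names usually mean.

Backdoor paths from Smoking to Genotype (paths whose first edge points into Smoking):
  P1: Smoking <- Stress <- BloodPressure -> SleepHours -> Genotype
  P2: Smoking <- Stress <- BloodPressure -> Exercise <- SleepHours -> Genotype
  P3: Smoking <- Stress <- BloodPressure -> Age <- Exercise <- SleepHours -> Genotype
  P4: Smoking <- Stress -> SleepHours -> Genotype
  P5: Smoking <- Stress -> Exercise <- BloodPressure -> SleepHours -> Genotype
  P6: Smoking <- Stress -> Exercise <- SleepHours -> Genotype
  P7: Smoking <- Stress -> Exercise -> Age <- BloodPressure -> SleepHours -> Genotype
  P8: Smoking <- SleepHours -> Genotype
Condition 1 (no descendant of Smoking in the set): holds — descendants of Smoking are {Genotype}; none are in {}.
Condition 2 (every backdoor path blocked by {}):
  P1: open — no interior node is in the conditioning set.
  P2: blocked at collider Exercise (neither it nor any descendant is in the conditioning set).
  P3: blocked at collider Age (neither it nor any descendant is in the conditioning set).
  P4: open — no interior node is in the conditioning set.
  P5: blocked at collider Exercise (neither it nor any descendant is in the conditioning set).
  P6: blocked at collider Exercise (neither it nor any descendant is in the conditioning set).
  P7: blocked at collider Age (neither it nor any descendant is in the conditioning set).
  P8: open — no interior node is in the conditioning set.
{} does not satisfy the backdoor criterion.

No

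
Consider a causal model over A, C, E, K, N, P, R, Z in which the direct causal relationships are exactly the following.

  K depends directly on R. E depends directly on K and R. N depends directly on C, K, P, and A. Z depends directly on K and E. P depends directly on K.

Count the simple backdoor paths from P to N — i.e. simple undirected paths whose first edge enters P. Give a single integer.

A backdoor path from P to N is any simple undirected path whose first edge points into P (i.e. leaves P via a parent).
Parents of P: {K}.
Enumerating:
  P1: P <- K -> N
That exhausts the simple backdoor paths. Count: 1.

1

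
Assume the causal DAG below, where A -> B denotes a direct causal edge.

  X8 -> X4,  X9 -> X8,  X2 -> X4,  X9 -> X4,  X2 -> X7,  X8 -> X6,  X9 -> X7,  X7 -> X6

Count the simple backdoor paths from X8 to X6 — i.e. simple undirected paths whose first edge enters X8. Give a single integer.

A backdoor path from X8 to X6 is any simple undirected path whose first edge points into X8 (i.e. leaves X8 via a parent).
Parents of X8: {X9}.
Enumerating:
  P1: X8 <- X9 -> X7 -> X6
  P2: X8 <- X9 -> X4 <- X2 -> X7 -> X6
That exhausts the simple backdoor paths. Count: 2.

2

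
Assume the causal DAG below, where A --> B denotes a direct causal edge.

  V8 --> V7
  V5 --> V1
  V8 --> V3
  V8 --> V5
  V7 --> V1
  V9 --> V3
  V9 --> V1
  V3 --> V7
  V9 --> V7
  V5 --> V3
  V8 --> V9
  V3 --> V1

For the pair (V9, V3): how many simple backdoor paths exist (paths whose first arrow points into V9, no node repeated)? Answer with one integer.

7

A backdoor path from V9 to V3 is any simple undirected path whose first edge points into V9 (i.e. leaves V9 via a parent).
Parents of V9: {V8}.
Enumerating:
  P1: V9 <- V8 -> V5 -> V3
  P2: V9 <- V8 -> V5 -> V1 <- V3
  P3: V9 <- V8 -> V5 -> V1 <- V7 <- V3
  P4: V9 <- V8 -> V3
  P5: V9 <- V8 -> V7 <- V3
  P6: V9 <- V8 -> V7 -> V1 <- V5 -> V3
  P7: V9 <- V8 -> V7 -> V1 <- V3
That exhausts the simple backdoor paths. Count: 7.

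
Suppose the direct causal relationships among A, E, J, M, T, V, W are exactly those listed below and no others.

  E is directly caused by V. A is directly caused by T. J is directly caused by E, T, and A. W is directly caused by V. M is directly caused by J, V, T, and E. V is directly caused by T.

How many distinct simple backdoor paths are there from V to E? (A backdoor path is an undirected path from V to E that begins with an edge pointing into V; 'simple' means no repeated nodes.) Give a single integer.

A backdoor path from V to E is any simple undirected path whose first edge points into V (i.e. leaves V via a parent).
Parents of V: {T}.
Enumerating:
  P1: V <- T -> A -> J <- E
  P2: V <- T -> A -> J -> M <- E
  P3: V <- T -> J <- E
  P4: V <- T -> J -> M <- E
  P5: V <- T -> M <- E
  P6: V <- T -> M <- J <- E
That exhausts the simple backdoor paths. Count: 6.

6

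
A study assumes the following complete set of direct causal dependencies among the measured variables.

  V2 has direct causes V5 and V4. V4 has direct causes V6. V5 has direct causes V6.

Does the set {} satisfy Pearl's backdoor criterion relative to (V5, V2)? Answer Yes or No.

Backdoor paths from V5 to V2 (paths whose first edge points into V5):
  P1: V5 <- V6 -> V4 -> V2
Condition 1 (no descendant of V5 in the set): holds — descendants of V5 are {V2}; none are in {}.
Condition 2 (every backdoor path blocked by {}):
  P1: open — no interior node is in the conditioning set.
{} does not satisfy the backdoor criterion.

No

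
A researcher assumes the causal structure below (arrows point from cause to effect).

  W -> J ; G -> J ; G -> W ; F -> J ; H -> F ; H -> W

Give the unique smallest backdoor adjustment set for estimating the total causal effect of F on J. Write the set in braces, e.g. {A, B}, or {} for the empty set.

Variables eligible for adjustment (non-descendants of F, excluding F and J): {G, H, W}.
Backdoor paths from F to J:
  P1: F <- H -> W <- G -> J
  P2: F <- H -> W -> J
The empty set is not sufficient: P2 (F <- H -> W -> J) has no collider blocking it and no conditioned non-collider, so it is open.
Try {H}:
  P1: blocked at fork node H ∈ conditioning set.
  P2: blocked at fork node H ∈ conditioning set.
{H} contains no descendant of F and blocks every backdoor path.
No other singleton works — e.g. {G} leaves P2 open — so {H} is the unique smallest valid adjustment set.

{H}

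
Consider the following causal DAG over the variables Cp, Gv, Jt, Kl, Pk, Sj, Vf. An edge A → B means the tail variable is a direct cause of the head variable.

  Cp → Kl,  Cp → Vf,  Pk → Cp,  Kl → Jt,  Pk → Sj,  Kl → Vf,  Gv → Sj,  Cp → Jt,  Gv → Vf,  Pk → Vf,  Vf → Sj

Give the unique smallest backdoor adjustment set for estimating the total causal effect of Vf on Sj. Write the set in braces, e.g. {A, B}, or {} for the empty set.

Variables eligible for adjustment (non-descendants of Vf, excluding Vf and Sj): {Cp, Gv, Jt, Kl, Pk}.
Backdoor paths from Vf to Sj:
  P1: Vf <- Gv -> Sj
  P2: Vf <- Pk -> Sj
  P3: Vf <- Cp <- Pk -> Sj
  P4: Vf <- Kl <- Cp <- Pk -> Sj
  P5: Vf <- Kl -> Jt <- Cp <- Pk -> Sj
The empty set is not sufficient: P1 (Vf <- Gv -> Sj) has no collider blocking it and no conditioned non-collider, so it is open.
Try {Gv, Pk}:
  P1: blocked at fork node Gv ∈ conditioning set.
  P2: blocked at fork node Pk ∈ conditioning set.
  P3: blocked at fork node Pk ∈ conditioning set.
  P4: blocked at fork node Pk ∈ conditioning set.
  P5: blocked at collider Jt (neither it nor any descendant is in the conditioning set).
{Gv, Pk} contains no descendant of Vf and blocks every backdoor path.
Every element of {Gv, Pk} is needed (dropping Gv leaves P1 open; dropping Pk leaves P2 open), so no proper subset is valid.
Among all size-2 subsets of the eligible variables, only {Gv, Pk} blocks every backdoor path, so it is the unique smallest valid adjustment set.

{Gv, Pk}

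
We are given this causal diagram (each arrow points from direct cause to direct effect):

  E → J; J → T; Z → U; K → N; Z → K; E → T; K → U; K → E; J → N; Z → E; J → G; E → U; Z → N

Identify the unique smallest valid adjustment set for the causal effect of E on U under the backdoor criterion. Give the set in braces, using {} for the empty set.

Variables eligible for adjustment (non-descendants of E, excluding E and U): {K, Z}.
Backdoor paths from E to U:
  P1: E <- Z -> K -> U
  P2: E <- Z -> U
  P3: E <- Z -> N <- K -> U
  P4: E <- K <- Z -> U
  P5: E <- K -> U
  P6: E <- K -> N <- Z -> U
The empty set is not sufficient: P1 (E <- Z -> K -> U) has no collider blocking it and no conditioned non-collider, so it is open.
Try {K, Z}:
  P1: blocked at fork node Z ∈ conditioning set.
  P2: blocked at fork node Z ∈ conditioning set.
  P3: blocked at fork node Z ∈ conditioning set.
  P4: blocked at chain node K ∈ conditioning set.
  P5: blocked at fork node K ∈ conditioning set.
  P6: blocked at fork node K ∈ conditioning set.
{K, Z} contains no descendant of E and blocks every backdoor path.
Every element of {K, Z} is needed (dropping K leaves P5 open; dropping Z leaves P2 open), so no proper subset is valid.
Among all size-2 subsets of the eligible variables, only {K, Z} blocks every backdoor path, so it is the unique smallest valid adjustment set.

{K, Z}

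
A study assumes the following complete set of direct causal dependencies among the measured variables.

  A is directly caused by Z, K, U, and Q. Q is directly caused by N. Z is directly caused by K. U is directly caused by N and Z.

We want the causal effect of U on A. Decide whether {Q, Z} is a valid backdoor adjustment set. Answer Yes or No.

Backdoor paths from U to A (paths whose first edge points into U):
  P1: U <- N -> Q -> A
  P2: U <- Z <- K -> A
  P3: U <- Z -> A
Condition 1 (no descendant of U in the set): holds — descendants of U are {A}; none are in {Q, Z}.
Condition 2 (every backdoor path blocked by {Q, Z}):
  P1: blocked at chain node Q ∈ conditioning set.
  P2: blocked at chain node Z ∈ conditioning set.
  P3: blocked at fork node Z ∈ conditioning set.
{Q, Z} satisfies the backdoor criterion.

Yes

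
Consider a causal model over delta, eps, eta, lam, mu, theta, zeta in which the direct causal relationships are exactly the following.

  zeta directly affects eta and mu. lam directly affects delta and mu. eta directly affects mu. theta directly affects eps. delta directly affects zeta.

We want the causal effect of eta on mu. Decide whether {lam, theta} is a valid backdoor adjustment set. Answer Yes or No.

No

Backdoor paths from eta to mu (paths whose first edge points into eta):
  P1: eta <- zeta <- delta <- lam -> mu
  P2: eta <- zeta -> mu
Condition 1 (no descendant of eta in the set): holds — descendants of eta are {mu}; none are in {lam, theta}.
Condition 2 (every backdoor path blocked by {lam, theta}):
  P1: blocked at fork node lam ∈ conditioning set.
  P2: open — no interior node is in the conditioning set.
{lam, theta} does not satisfy the backdoor criterion.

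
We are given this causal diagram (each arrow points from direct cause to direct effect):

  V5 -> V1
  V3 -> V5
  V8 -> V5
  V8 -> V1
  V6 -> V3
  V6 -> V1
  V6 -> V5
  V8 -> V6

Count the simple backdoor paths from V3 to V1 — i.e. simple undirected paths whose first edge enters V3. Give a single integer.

A backdoor path from V3 to V1 is any simple undirected path whose first edge points into V3 (i.e. leaves V3 via a parent).
Parents of V3: {V6}.
Enumerating:
  P1: V3 <- V6 <- V8 -> V5 -> V1
  P2: V3 <- V6 <- V8 -> V1
  P3: V3 <- V6 -> V5 <- V8 -> V1
  P4: V3 <- V6 -> V5 -> V1
  P5: V3 <- V6 -> V1
That exhausts the simple backdoor paths. Count: 5.

5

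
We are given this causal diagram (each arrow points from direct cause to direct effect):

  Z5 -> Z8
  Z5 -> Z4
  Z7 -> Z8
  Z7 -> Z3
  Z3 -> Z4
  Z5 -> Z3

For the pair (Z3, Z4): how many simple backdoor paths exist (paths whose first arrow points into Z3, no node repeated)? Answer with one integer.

A backdoor path from Z3 to Z4 is any simple undirected path whose first edge points into Z3 (i.e. leaves Z3 via a parent).
Parents of Z3: {Z5, Z7}.
Enumerating:
  P1: Z3 <- Z5 -> Z4
  P2: Z3 <- Z7 -> Z8 <- Z5 -> Z4
That exhausts the simple backdoor paths. Count: 2.

2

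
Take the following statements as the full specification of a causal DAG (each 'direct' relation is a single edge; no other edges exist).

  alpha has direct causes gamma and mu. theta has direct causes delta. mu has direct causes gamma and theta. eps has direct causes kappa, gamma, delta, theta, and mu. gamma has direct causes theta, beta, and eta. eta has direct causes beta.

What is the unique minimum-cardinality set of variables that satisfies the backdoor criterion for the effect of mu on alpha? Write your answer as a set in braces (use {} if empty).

Variables eligible for adjustment (non-descendants of mu, excluding mu and alpha): {beta, delta, eta, gamma, kappa, theta}.
Backdoor paths from mu to alpha:
  P1: mu <- theta <- delta -> eps <- gamma -> alpha
  P2: mu <- theta -> gamma -> alpha
  P3: mu <- theta -> eps <- gamma -> alpha
  P4: mu <- gamma -> alpha
The empty set is not sufficient: P2 (mu <- theta -> gamma -> alpha) has no collider blocking it and no conditioned non-collider, so it is open.
Try {gamma}:
  P1: blocked at collider eps (neither it nor any descendant is in the conditioning set).
  P2: blocked at chain node gamma ∈ conditioning set.
  P3: blocked at collider eps (neither it nor any descendant is in the conditioning set).
  P4: blocked at fork node gamma ∈ conditioning set.
{gamma} contains no descendant of mu and blocks every backdoor path.
No other singleton works — e.g. {delta} leaves P2 open — so {gamma} is the unique smallest valid adjustment set.

{gamma}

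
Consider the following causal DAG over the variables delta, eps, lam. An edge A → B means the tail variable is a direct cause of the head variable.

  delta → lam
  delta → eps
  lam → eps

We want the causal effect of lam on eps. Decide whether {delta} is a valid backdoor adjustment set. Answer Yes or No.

Backdoor paths from lam to eps (paths whose first edge points into lam):
  P1: lam <- delta -> eps
Condition 1 (no descendant of lam in the set): holds — descendants of lam are {eps}; none are in {delta}.
Condition 2 (every backdoor path blocked by {delta}):
  P1: blocked at fork node delta ∈ conditioning set.
{delta} satisfies the backdoor criterion.

Yes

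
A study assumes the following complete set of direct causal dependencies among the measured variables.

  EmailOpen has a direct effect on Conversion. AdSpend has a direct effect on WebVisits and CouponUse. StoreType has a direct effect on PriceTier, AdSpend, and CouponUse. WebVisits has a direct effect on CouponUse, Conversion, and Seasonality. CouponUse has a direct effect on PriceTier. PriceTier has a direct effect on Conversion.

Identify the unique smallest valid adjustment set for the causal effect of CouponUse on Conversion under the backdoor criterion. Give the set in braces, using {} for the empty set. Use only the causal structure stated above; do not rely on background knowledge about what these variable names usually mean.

{StoreType, WebVisits}

Variables eligible for adjustment (non-descendants of CouponUse, excluding CouponUse and Conversion): {AdSpend, EmailOpen, Seasonality, StoreType, WebVisits}.
Backdoor paths from CouponUse to Conversion:
  P1: CouponUse <- StoreType -> AdSpend -> WebVisits -> Conversion
  P2: CouponUse <- StoreType -> PriceTier -> Conversion
  P3: CouponUse <- AdSpend <- StoreType -> PriceTier -> Conversion
  P4: CouponUse <- AdSpend -> WebVisits -> Conversion
  P5: CouponUse <- WebVisits <- AdSpend <- StoreType -> PriceTier -> Conversion
  P6: CouponUse <- WebVisits -> Conversion
The empty set is not sufficient: P1 (CouponUse <- StoreType -> AdSpend -> WebVisits -> Conversion) has no collider blocking it and no conditioned non-collider, so it is open.
Try {StoreType, WebVisits}:
  P1: blocked at fork node StoreType ∈ conditioning set.
  P2: blocked at fork node StoreType ∈ conditioning set.
  P3: blocked at fork node StoreType ∈ conditioning set.
  P4: blocked at chain node WebVisits ∈ conditioning set.
  P5: blocked at chain node WebVisits ∈ conditioning set.
  P6: blocked at fork node WebVisits ∈ conditioning set.
{StoreType, WebVisits} contains no descendant of CouponUse and blocks every backdoor path.
Every element of {StoreType, WebVisits} is needed (dropping StoreType leaves P2 open; dropping WebVisits leaves P4 open), so no proper subset is valid.
Among all size-2 subsets of the eligible variables, only {StoreType, WebVisits} blocks every backdoor path, so it is the unique smallest valid adjustment set.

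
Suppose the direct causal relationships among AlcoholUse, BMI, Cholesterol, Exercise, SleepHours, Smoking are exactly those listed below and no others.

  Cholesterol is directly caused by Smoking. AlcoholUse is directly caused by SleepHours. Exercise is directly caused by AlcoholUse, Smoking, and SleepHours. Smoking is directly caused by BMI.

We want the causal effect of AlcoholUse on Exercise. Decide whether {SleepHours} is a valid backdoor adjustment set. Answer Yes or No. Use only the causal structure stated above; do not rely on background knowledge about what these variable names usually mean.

Backdoor paths from AlcoholUse to Exercise (paths whose first edge points into AlcoholUse):
  P1: AlcoholUse <- SleepHours -> Exercise
Condition 1 (no descendant of AlcoholUse in the set): holds — descendants of AlcoholUse are {Exercise}; none are in {SleepHours}.
Condition 2 (every backdoor path blocked by {SleepHours}):
  P1: blocked at fork node SleepHours ∈ conditioning set.
{SleepHours} satisfies the backdoor criterion.

Yes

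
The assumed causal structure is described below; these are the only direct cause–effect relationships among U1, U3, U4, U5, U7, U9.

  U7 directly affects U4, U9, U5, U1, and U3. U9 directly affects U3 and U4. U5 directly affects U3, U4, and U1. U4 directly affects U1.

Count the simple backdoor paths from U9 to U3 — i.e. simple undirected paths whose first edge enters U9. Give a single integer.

6

A backdoor path from U9 to U3 is any simple undirected path whose first edge points into U9 (i.e. leaves U9 via a parent).
Parents of U9: {U7}.
Enumerating:
  P1: U9 <- U7 -> U5 -> U3
  P2: U9 <- U7 -> U3
  P3: U9 <- U7 -> U4 <- U5 -> U3
  P4: U9 <- U7 -> U4 -> U1 <- U5 -> U3
  P5: U9 <- U7 -> U1 <- U5 -> U3
  P6: U9 <- U7 -> U1 <- U4 <- U5 -> U3
That exhausts the simple backdoor paths. Count: 6.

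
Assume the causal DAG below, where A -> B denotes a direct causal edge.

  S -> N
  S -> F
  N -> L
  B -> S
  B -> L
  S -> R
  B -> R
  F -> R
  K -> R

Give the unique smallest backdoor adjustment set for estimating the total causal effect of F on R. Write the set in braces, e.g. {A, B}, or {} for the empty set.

Variables eligible for adjustment (non-descendants of F, excluding F and R): {B, K, L, N, S}.
Backdoor paths from F to R:
  P1: F <- S <- B -> R
  P2: F <- S -> N -> L <- B -> R
  P3: F <- S -> R
The empty set is not sufficient: P1 (F <- S <- B -> R) has no collider blocking it and no conditioned non-collider, so it is open.
Try {S}:
  P1: blocked at chain node S ∈ conditioning set.
  P2: blocked at fork node S ∈ conditioning set.
  P3: blocked at fork node S ∈ conditioning set.
{S} contains no descendant of F and blocks every backdoor path.
No other singleton works — e.g. {B} leaves P3 open — so {S} is the unique smallest valid adjustment set.

{S}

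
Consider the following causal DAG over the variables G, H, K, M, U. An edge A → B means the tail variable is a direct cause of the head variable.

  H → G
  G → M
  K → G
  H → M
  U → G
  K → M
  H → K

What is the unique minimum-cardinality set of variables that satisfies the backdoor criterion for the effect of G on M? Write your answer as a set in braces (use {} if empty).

Variables eligible for adjustment (non-descendants of G, excluding G and M): {H, K, U}.
Backdoor paths from G to M:
  P1: G <- H -> K -> M
  P2: G <- H -> M
  P3: G <- K <- H -> M
  P4: G <- K -> M
The empty set is not sufficient: P1 (G <- H -> K -> M) has no collider blocking it and no conditioned non-collider, so it is open.
Try {H, K}:
  P1: blocked at fork node H ∈ conditioning set.
  P2: blocked at fork node H ∈ conditioning set.
  P3: blocked at chain node K ∈ conditioning set.
  P4: blocked at fork node K ∈ conditioning set.
{H, K} contains no descendant of G and blocks every backdoor path.
Every element of {H, K} is needed (dropping H leaves P2 open; dropping K leaves P4 open), so no proper subset is valid.
Among all size-2 subsets of the eligible variables, only {H, K} blocks every backdoor path, so it is the unique smallest valid adjustment set.

{H, K}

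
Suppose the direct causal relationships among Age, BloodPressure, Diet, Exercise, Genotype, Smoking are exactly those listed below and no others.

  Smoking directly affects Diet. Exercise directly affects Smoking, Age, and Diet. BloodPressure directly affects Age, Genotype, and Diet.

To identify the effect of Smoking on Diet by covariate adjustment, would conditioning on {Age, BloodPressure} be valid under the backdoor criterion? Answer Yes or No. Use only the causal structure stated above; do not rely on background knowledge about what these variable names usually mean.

Backdoor paths from Smoking to Diet (paths whose first edge points into Smoking):
  P1: Smoking <- Exercise -> Age <- BloodPressure -> Diet
  P2: Smoking <- Exercise -> Diet
Condition 1 (no descendant of Smoking in the set): holds — descendants of Smoking are {Diet}; none are in {Age, BloodPressure}.
Condition 2 (every backdoor path blocked by {Age, BloodPressure}):
  P1: blocked at fork node BloodPressure ∈ conditioning set.
  P2: open — no interior node is in the conditioning set.
{Age, BloodPressure} does not satisfy the backdoor criterion.

No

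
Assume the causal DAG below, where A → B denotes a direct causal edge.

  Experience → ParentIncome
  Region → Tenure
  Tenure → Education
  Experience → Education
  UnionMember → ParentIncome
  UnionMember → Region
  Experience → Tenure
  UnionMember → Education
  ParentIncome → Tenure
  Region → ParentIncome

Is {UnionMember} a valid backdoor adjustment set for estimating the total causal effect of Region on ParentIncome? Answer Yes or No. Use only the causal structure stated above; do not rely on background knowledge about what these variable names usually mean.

Backdoor paths from Region to ParentIncome (paths whose first edge points into Region):
  P1: Region <- UnionMember -> ParentIncome
  P2: Region <- UnionMember -> Education <- Experience -> ParentIncome
  P3: Region <- UnionMember -> Education <- Experience -> Tenure <- ParentIncome
  P4: Region <- UnionMember -> Education <- Tenure <- Experience -> ParentIncome
  P5: Region <- UnionMember -> Education <- Tenure <- ParentIncome
Condition 1 (no descendant of Region in the set): holds — descendants of Region are {Education, ParentIncome, Tenure}; none are in {UnionMember}.
Condition 2 (every backdoor path blocked by {UnionMember}):
  P1: blocked at fork node UnionMember ∈ conditioning set.
  P2: blocked at fork node UnionMember ∈ conditioning set.
  P3: blocked at fork node UnionMember ∈ conditioning set.
  P4: blocked at fork node UnionMember ∈ conditioning set.
  P5: blocked at fork node UnionMember ∈ conditioning set.
{UnionMember} satisfies the backdoor criterion.

Yes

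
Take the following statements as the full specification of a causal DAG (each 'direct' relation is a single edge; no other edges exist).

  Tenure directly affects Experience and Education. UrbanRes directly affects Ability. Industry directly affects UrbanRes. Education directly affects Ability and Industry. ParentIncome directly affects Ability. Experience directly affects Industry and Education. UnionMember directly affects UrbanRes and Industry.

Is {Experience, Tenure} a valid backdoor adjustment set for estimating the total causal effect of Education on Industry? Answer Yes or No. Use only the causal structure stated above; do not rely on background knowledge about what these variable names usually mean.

Yes

Backdoor paths from Education to Industry (paths whose first edge points into Education):
  P1: Education <- Tenure -> Experience -> Industry
  P2: Education <- Experience -> Industry
Condition 1 (no descendant of Education in the set): holds — descendants of Education are {Ability, Industry, UrbanRes}; none are in {Experience, Tenure}.
Condition 2 (every backdoor path blocked by {Experience, Tenure}):
  P1: blocked at fork node Tenure ∈ conditioning set.
  P2: blocked at fork node Experience ∈ conditioning set.
{Experience, Tenure} satisfies the backdoor criterion.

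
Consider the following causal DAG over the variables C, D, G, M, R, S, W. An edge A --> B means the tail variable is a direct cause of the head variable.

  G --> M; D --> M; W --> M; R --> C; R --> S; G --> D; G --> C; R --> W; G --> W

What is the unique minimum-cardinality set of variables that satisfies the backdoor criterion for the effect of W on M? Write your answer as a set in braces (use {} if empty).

{G}

Variables eligible for adjustment (non-descendants of W, excluding W and M): {C, D, G, R, S}.
Backdoor paths from W to M:
  P1: W <- G -> D -> M
  P2: W <- G -> M
  P3: W <- R -> C <- G -> D -> M
  P4: W <- R -> C <- G -> M
The empty set is not sufficient: P1 (W <- G -> D -> M) has no collider blocking it and no conditioned non-collider, so it is open.
Try {G}:
  P1: blocked at fork node G ∈ conditioning set.
  P2: blocked at fork node G ∈ conditioning set.
  P3: blocked at collider C (neither it nor any descendant is in the conditioning set).
  P4: blocked at collider C (neither it nor any descendant is in the conditioning set).
{G} contains no descendant of W and blocks every backdoor path.
No other singleton works — e.g. {R} leaves P1 open — so {G} is the unique smallest valid adjustment set.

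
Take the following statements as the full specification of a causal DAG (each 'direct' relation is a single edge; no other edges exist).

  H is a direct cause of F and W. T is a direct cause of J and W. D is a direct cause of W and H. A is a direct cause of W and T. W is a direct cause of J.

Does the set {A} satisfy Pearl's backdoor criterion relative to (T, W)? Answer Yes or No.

Backdoor paths from T to W (paths whose first edge points into T):
  P1: T <- A -> W
Condition 1 (no descendant of T in the set): holds — descendants of T are {J, W}; none are in {A}.
Condition 2 (every backdoor path blocked by {A}):
  P1: blocked at fork node A ∈ conditioning set.
{A} satisfies the backdoor criterion.

Yes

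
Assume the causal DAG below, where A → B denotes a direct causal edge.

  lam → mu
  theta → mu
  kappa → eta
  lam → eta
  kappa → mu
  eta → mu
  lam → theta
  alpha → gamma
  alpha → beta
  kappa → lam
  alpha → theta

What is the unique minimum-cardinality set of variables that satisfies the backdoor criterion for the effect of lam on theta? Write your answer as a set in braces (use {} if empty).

{}

Variables eligible for adjustment (non-descendants of lam, excluding lam and theta): {alpha, beta, gamma, kappa}.
Backdoor paths from lam to theta:
  P1: lam <- kappa -> eta -> mu <- theta
  P2: lam <- kappa -> mu <- theta
Each backdoor path contains an unconditioned collider, so every path is already blocked with the empty conditioning set:
  P1: blocked at collider mu (neither it nor any descendant is in the conditioning set).
  P2: blocked at collider mu (neither it nor any descendant is in the conditioning set).
The empty set is therefore the unique smallest valid set.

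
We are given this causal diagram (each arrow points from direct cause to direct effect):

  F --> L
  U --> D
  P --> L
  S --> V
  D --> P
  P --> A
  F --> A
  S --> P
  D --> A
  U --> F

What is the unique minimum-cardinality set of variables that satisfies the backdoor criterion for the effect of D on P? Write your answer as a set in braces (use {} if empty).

Variables eligible for adjustment (non-descendants of D, excluding D and P): {F, S, U, V}.
Backdoor paths from D to P:
  P1: D <- U -> F -> A <- P
  P2: D <- U -> F -> L <- P
Each backdoor path contains an unconditioned collider, so every path is already blocked with the empty conditioning set:
  P1: blocked at collider A (neither it nor any descendant is in the conditioning set).
  P2: blocked at collider L (neither it nor any descendant is in the conditioning set).
The empty set is therefore the unique smallest valid set.

{}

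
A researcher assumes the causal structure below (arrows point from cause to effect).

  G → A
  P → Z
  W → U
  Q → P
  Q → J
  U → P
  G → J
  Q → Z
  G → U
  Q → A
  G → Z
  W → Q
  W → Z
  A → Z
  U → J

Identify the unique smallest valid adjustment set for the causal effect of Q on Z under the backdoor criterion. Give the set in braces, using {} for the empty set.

{W}

Variables eligible for adjustment (non-descendants of Q, excluding Q and Z): {G, U, W}.
Backdoor paths from Q to Z:
  P1: Q <- W -> U <- G -> A -> Z
  P2: Q <- W -> U <- G -> Z
  P3: Q <- W -> U -> P -> Z
  P4: Q <- W -> U -> J <- G -> A -> Z
  P5: Q <- W -> U -> J <- G -> Z
  P6: Q <- W -> Z
The empty set is not sufficient: P3 (Q <- W -> U -> P -> Z) has no collider blocking it and no conditioned non-collider, so it is open.
Try {W}:
  P1: blocked at fork node W ∈ conditioning set.
  P2: blocked at fork node W ∈ conditioning set.
  P3: blocked at fork node W ∈ conditioning set.
  P4: blocked at fork node W ∈ conditioning set.
  P5: blocked at fork node W ∈ conditioning set.
  P6: blocked at fork node W ∈ conditioning set.
{W} contains no descendant of Q and blocks every backdoor path.
No other singleton works — e.g. {G} leaves P3 open — so {W} is the unique smallest valid adjustment set.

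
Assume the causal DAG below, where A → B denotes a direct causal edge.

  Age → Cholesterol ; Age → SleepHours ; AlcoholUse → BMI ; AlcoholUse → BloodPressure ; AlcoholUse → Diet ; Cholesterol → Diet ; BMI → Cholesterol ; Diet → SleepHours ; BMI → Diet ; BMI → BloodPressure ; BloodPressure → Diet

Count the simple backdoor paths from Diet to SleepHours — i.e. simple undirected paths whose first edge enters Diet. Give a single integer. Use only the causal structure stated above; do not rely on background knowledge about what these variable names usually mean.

A backdoor path from Diet to SleepHours is any simple undirected path whose first edge points into Diet (i.e. leaves Diet via a parent).
Parents of Diet: {AlcoholUse, BMI, BloodPressure, Cholesterol}.
Enumerating:
  P1: Diet <- AlcoholUse -> BMI -> Cholesterol <- Age -> SleepHours
  P2: Diet <- AlcoholUse -> BloodPressure <- BMI -> Cholesterol <- Age -> SleepHours
  P3: Diet <- BMI -> Cholesterol <- Age -> SleepHours
  P4: Diet <- BloodPressure <- AlcoholUse -> BMI -> Cholesterol <- Age -> SleepHours
  P5: Diet <- BloodPressure <- BMI -> Cholesterol <- Age -> SleepHours
  P6: Diet <- Cholesterol <- Age -> SleepHours
That exhausts the simple backdoor paths. Count: 6.

6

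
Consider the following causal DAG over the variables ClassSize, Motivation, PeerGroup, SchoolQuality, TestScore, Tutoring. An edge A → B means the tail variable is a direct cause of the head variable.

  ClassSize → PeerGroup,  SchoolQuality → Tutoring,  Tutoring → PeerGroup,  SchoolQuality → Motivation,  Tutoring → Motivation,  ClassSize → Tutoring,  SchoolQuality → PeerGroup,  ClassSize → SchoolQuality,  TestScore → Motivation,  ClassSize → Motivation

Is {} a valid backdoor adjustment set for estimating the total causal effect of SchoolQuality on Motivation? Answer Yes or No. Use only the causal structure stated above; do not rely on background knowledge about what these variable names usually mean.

Backdoor paths from SchoolQuality to Motivation (paths whose first edge points into SchoolQuality):
  P1: SchoolQuality <- ClassSize -> Tutoring -> Motivation
  P2: SchoolQuality <- ClassSize -> PeerGroup <- Tutoring -> Motivation
  P3: SchoolQuality <- ClassSize -> Motivation
Condition 1 (no descendant of SchoolQuality in the set): holds — descendants of SchoolQuality are {Motivation, PeerGroup, Tutoring}; none are in {}.
Condition 2 (every backdoor path blocked by {}):
  P1: open — no interior node is in the conditioning set.
  P2: blocked at collider PeerGroup (neither it nor any descendant is in the conditioning set).
  P3: open — no interior node is in the conditioning set.
{} does not satisfy the backdoor criterion.

No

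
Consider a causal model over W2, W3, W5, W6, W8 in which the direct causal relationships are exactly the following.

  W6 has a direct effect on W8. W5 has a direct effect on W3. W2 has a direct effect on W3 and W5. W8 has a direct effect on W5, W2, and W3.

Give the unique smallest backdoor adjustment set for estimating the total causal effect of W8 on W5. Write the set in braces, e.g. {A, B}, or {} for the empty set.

{}

Variables eligible for adjustment (non-descendants of W8, excluding W8 and W5): {W6}.
Backdoor paths from W8 to W5:
  (none)
With no backdoor paths the empty set already satisfies the criterion, and it is trivially minimal.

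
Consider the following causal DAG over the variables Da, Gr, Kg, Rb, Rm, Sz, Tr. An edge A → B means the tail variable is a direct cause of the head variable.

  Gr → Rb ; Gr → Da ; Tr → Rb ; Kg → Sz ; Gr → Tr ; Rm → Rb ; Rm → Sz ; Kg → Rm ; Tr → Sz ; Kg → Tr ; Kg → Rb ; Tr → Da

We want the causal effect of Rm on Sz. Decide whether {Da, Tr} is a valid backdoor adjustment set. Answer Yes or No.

Backdoor paths from Rm to Sz (paths whose first edge points into Rm):
  P1: Rm <- Kg -> Tr -> Sz
  P2: Rm <- Kg -> Sz
  P3: Rm <- Kg -> Rb <- Gr -> Tr -> Sz
  P4: Rm <- Kg -> Rb <- Gr -> Da <- Tr -> Sz
  P5: Rm <- Kg -> Rb <- Tr -> Sz
Condition 1 (no descendant of Rm in the set): holds — descendants of Rm are {Rb, Sz}; none are in {Da, Tr}.
Condition 2 (every backdoor path blocked by {Da, Tr}):
  P1: blocked at chain node Tr ∈ conditioning set.
  P2: open — no interior node is in the conditioning set.
  P3: blocked at collider Rb (neither it nor any descendant is in the conditioning set).
  P4: blocked at collider Rb (neither it nor any descendant is in the conditioning set).
  P5: blocked at collider Rb (neither it nor any descendant is in the conditioning set).
{Da, Tr} does not satisfy the backdoor criterion.

No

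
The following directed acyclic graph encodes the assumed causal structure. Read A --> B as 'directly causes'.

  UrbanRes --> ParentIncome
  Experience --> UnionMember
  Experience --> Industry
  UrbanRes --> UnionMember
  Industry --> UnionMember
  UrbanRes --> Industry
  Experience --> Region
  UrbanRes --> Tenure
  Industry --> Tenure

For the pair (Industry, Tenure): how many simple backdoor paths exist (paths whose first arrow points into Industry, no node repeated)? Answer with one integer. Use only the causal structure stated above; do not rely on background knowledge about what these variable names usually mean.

A backdoor path from Industry to Tenure is any simple undirected path whose first edge points into Industry (i.e. leaves Industry via a parent).
Parents of Industry: {Experience, UrbanRes}.
Enumerating:
  P1: Industry <- Experience -> UnionMember <- UrbanRes -> Tenure
  P2: Industry <- UrbanRes -> Tenure
That exhausts the simple backdoor paths. Count: 2.

2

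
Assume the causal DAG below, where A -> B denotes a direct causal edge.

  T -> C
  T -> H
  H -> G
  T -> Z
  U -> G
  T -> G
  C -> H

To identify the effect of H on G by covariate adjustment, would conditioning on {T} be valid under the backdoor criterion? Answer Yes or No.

Backdoor paths from H to G (paths whose first edge points into H):
  P1: H <- T -> G
  P2: H <- C <- T -> G
Condition 1 (no descendant of H in the set): holds — descendants of H are {G}; none are in {T}.
Condition 2 (every backdoor path blocked by {T}):
  P1: blocked at fork node T ∈ conditioning set.
  P2: blocked at fork node T ∈ conditioning set.
{T} satisfies the backdoor criterion.

Yes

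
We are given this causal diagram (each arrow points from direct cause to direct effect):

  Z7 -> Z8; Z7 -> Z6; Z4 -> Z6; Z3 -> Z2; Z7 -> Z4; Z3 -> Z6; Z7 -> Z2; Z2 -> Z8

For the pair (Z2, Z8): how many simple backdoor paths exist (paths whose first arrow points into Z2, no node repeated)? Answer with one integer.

A backdoor path from Z2 to Z8 is any simple undirected path whose first edge points into Z2 (i.e. leaves Z2 via a parent).
Parents of Z2: {Z3, Z7}.
Enumerating:
  P1: Z2 <- Z7 -> Z8
  P2: Z2 <- Z3 -> Z6 <- Z7 -> Z8
  P3: Z2 <- Z3 -> Z6 <- Z4 <- Z7 -> Z8
That exhausts the simple backdoor paths. Count: 3.

3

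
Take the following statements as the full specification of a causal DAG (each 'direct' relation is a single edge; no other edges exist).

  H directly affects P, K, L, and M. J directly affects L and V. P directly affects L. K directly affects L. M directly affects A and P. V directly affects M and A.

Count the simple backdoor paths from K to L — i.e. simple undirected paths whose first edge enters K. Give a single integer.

7

A backdoor path from K to L is any simple undirected path whose first edge points into K (i.e. leaves K via a parent).
Parents of K: {H}.
Enumerating:
  P1: K <- H -> M <- V <- J -> L
  P2: K <- H -> M -> A <- V <- J -> L
  P3: K <- H -> M -> P -> L
  P4: K <- H -> P <- M <- V <- J -> L
  P5: K <- H -> P <- M -> A <- V <- J -> L
  P6: K <- H -> P -> L
  P7: K <- H -> L
That exhausts the simple backdoor paths. Count: 7.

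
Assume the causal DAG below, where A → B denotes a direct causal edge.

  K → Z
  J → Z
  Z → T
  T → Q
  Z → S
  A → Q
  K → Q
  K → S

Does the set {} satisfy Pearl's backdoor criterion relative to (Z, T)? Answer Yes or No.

Backdoor paths from Z to T (paths whose first edge points into Z):
  P1: Z <- K -> Q <- T
Condition 1 (no descendant of Z in the set): holds — descendants of Z are {Q, S, T}; none are in {}.
Condition 2 (every backdoor path blocked by {}):
  P1: blocked at collider Q (neither it nor any descendant is in the conditioning set).
{} satisfies the backdoor criterion.

Yes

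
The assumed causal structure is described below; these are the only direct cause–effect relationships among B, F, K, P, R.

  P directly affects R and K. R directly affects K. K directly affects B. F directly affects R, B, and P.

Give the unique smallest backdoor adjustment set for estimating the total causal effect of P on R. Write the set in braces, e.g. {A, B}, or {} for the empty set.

{F}

Variables eligible for adjustment (non-descendants of P, excluding P and R): {F}.
Backdoor paths from P to R:
  P1: P <- F -> R
  P2: P <- F -> B <- K <- R
The empty set is not sufficient: P1 (P <- F -> R) has no collider blocking it and no conditioned non-collider, so it is open.
Try {F}:
  P1: blocked at fork node F ∈ conditioning set.
  P2: blocked at fork node F ∈ conditioning set.
{F} contains no descendant of P and blocks every backdoor path.
{F} is the unique smallest valid adjustment set.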